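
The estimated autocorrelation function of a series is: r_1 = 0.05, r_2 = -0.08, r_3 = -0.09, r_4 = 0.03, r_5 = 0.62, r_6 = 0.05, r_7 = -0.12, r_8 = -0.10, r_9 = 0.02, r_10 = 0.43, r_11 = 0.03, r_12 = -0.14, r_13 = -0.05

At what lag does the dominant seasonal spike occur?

5

The largest autocorrelation is r_5 = 0.62, with a weaker echo at lag 10 (0.43); the remaining lags stay at or below 0.05.
The dominant spike at lag 5 indicates a seasonal period of 5.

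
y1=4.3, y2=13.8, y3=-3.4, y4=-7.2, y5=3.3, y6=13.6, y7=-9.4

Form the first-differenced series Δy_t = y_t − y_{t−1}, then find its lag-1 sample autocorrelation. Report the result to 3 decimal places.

First differences Δy: 9.5, -17.2, -3.8, 10.5, 10.3, -23.0
Mean of differences = -2.2833
Numerator Σ(Δy_t−Δȳ)(Δy_{t+1}−Δȳ) = -272.3603
Denominator Σ(Δy_t−Δȳ)² = 1114.5883
r_1(Δy) = -272.3603 / 1114.5883 = -0.244

-0.244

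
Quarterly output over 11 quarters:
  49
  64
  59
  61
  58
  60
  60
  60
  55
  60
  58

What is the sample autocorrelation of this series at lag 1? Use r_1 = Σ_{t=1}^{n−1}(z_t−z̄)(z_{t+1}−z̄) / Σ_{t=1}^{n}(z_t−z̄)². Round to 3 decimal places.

Mean z̄ = (49 + 64 + 59 + 61 + 58 + 60 + 60 + 60 + 55 + 60 + 58)/11 = 58.5455
Numerator Σ_{t=1}^{10}(z_t−z̄)(z_{t+1}−z̄) = -57.4793
Denominator Σ(z_t−z̄)² = 148.7273
r_1 = -57.4793 / 148.7273 = -0.386

-0.386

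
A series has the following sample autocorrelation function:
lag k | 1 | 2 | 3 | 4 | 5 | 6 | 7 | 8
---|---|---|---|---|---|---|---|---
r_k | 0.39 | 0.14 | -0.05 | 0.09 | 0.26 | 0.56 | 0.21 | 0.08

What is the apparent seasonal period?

6

The largest autocorrelation is r_6 = 0.56; the remaining lags stay at or below 0.39. The elevated value at lag 1 (0.39), dropping to 0.14 at lag 2, reflects decaying short-term dependence rather than seasonality.
The dominant spike at lag 6 indicates a seasonal period of 6.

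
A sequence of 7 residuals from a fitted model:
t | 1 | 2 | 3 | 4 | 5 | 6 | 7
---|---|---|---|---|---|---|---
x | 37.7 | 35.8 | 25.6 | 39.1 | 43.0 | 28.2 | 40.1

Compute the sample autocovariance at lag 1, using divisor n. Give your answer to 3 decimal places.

-14.067

Mean x̄ = (37.7 + 35.8 + 25.6 + 39.1 + 43.0 + 28.2 + 40.1)/7 = 35.6429
Deviations: 2.0571, 0.1571, -10.0429, 3.4571, 7.3571, -7.4429, 4.4571
Σ_{t=1}^{6}(x_t−x̄)(x_{t+1}−x̄) = -98.4718
γ_1 = -98.4718 / 7 = -14.067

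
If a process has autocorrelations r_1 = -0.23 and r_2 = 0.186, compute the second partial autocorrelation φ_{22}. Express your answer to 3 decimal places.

0.141

φ_{22} = (r_2 − r_1²) / (1 − r_1²)
r_1² = (-0.23)² = 0.0529
Numerator = 0.186 − 0.0529 = 0.1331; denominator = 1 − 0.0529 = 0.9471
φ_{22} = 0.1331 / 0.9471 = 0.141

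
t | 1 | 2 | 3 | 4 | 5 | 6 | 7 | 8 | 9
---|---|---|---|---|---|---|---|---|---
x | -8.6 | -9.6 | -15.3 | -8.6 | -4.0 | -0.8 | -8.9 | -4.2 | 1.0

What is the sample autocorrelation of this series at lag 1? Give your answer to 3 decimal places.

Mean x̄ = (-8.6 − 9.6 − 15.3 − 8.6 − 4.0 − 0.8 − 8.9 − 4.2 + 1.0)/9 = -6.5556
Numerator Σ_{t=1}^{8}(x_t−x̄)(x_{t+1}−x̄) = 58.9891
Denominator Σ(x_t−x̄)² = 201.8822
r_1 = 58.9891 / 201.8822 = 0.292

0.292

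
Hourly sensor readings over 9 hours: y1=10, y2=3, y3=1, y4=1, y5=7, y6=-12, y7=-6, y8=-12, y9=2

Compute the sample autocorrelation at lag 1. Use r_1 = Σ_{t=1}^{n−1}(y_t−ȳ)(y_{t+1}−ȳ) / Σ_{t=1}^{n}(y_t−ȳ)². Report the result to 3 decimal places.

0.133

Mean ȳ = (10 + 3 + 1 + 1 + 7 − 12 − 6 − 12 + 2)/9 = -0.6667
Numerator Σ_{t=1}^{8}(y_t−ȳ)(y_{t+1}−ȳ) = 64.5556
Denominator Σ(y_t−ȳ)² = 484.0000
r_1 = 64.5556 / 484.0000 = 0.133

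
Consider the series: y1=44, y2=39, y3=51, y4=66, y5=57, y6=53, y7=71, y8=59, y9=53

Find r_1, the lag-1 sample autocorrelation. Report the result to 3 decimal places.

Mean ȳ = (44 + 39 + 51 + 66 + 57 + 53 + 71 + 59 + 53)/9 = 54.7778
Numerator Σ_{t=1}^{8}(y_t−ȳ)(y_{t+1}−ȳ) = 240.3951
Denominator Σ(y_t−ȳ)² = 797.5556
r_1 = 240.3951 / 797.5556 = 0.301

0.301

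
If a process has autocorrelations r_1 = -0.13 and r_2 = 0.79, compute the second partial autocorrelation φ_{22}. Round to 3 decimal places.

0.786

φ_{22} = (r_2 − r_1²) / (1 − r_1²)
r_1² = (-0.13)² = 0.0169
Numerator = 0.79 − 0.0169 = 0.7731; denominator = 1 − 0.0169 = 0.9831
φ_{22} = 0.7731 / 0.9831 = 0.786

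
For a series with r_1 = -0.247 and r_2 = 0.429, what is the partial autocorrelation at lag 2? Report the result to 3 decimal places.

0.392

φ_{22} = (r_2 − r_1²) / (1 − r_1²)
r_1² = (-0.247)² = 0.061009
Numerator = 0.429 − 0.0610 = 0.3680; denominator = 1 − 0.0610 = 0.9390
φ_{22} = 0.3680 / 0.9390 = 0.392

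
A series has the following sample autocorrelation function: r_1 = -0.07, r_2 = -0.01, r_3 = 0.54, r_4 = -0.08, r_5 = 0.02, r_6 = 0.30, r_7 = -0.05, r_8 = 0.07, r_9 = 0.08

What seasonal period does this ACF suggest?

The largest autocorrelation is r_3 = 0.54, with a weaker echo at lag 6 (0.30); the remaining lags stay at or below 0.08.
The dominant spike at lag 3 indicates a seasonal period of 3.

3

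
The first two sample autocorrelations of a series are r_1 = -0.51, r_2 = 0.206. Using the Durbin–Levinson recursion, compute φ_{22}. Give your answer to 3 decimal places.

-0.073

φ_{22} = (r_2 − r_1²) / (1 − r_1²)
r_1² = (-0.51)² = 0.2601
Numerator = 0.206 − 0.2601 = -0.0541; denominator = 1 − 0.2601 = 0.7399
φ_{22} = -0.0541 / 0.7399 = -0.073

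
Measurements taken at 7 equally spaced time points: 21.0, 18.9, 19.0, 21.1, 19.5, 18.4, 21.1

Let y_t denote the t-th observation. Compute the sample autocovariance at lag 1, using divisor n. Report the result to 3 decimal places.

Mean ȳ = (21.0 + 18.9 + 19.0 + 21.1 + 19.5 + 18.4 + 21.1)/7 = 19.8571
Σ_{t=1}^{6}(y_t−ȳ)(y_{t+1}−ȳ) = -3.0733
γ_1 = -3.0733 / 7 = -0.439

-0.439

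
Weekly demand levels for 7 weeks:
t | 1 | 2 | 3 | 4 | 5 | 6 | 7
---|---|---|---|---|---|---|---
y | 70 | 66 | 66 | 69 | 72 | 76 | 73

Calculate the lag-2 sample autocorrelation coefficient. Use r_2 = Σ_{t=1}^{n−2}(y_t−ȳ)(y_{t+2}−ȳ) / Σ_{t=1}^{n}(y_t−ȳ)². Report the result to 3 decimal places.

-0.041

Mean ȳ = (70 + 66 + 66 + 69 + 72 + 76 + 73)/7 = 70.2857
Numerator Σ_{t=1}^{5}(y_t−ȳ)(y_{t+2}−ȳ) = -3.3061
Denominator Σ(y_t−ȳ)² = 81.4286
r_2 = -3.3061 / 81.4286 = -0.041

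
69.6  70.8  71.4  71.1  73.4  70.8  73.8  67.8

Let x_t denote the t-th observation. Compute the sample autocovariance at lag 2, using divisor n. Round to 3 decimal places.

Mean x̄ = (69.6 + 70.8 + 71.4 + 71.1 + 73.4 + 70.8 + 73.8 + 67.8)/8 = 71.0875
Deviations: -1.4875, -0.2875, 0.3125, 0.0125, 2.3125, -0.2875, 2.7125, -3.2875
Σ_{t=1}^{6}(x_t−x̄)(x_{t+2}−x̄) = 7.4684
γ_2 = 7.4684 / 8 = 0.934

0.934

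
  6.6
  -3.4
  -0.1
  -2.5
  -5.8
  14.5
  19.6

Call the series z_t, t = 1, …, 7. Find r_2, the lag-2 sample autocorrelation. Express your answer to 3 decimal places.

Mean z̄ = (6.6 − 3.4 − 0.1 − 2.5 − 5.8 + 14.5 + 19.6)/7 = 4.1286
Deviations from mean: 2.4714, -7.5286, -4.2286, -6.6286, -9.9286, 10.3714, 15.4714
Σ(z_t−z̄)(z_{t+2}−z̄) = (-10.4506) + (49.9037) + (41.9837) + (-68.7478) + (-153.6092) = -140.9202
Denominator Σ(z_t−z̄)² = 570.1143
r_2 = -140.9202 / 570.1143 = -0.247

-0.247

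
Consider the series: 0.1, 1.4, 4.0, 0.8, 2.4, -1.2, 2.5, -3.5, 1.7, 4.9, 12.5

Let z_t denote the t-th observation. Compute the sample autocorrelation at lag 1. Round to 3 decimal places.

Mean z̄ = (0.1 + 1.4 + 4.0 + 0.8 + 2.4 − 1.2 + 2.5 − 3.5 + 1.7 + 4.9 + 12.5)/11 = 2.3273
Numerator Σ_{t=1}^{10}(z_t−z̄)(z_{t+1}−z̄) = 24.1893
Denominator Σ(z_t−z̄)² = 167.8818
r_1 = 24.1893 / 167.8818 = 0.144

0.144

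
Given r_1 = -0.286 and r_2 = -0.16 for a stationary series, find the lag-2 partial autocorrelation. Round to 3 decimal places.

-0.263

φ_{22} = (r_2 − r_1²) / (1 − r_1²)
r_1² = (-0.286)² = 0.081796
Numerator = -0.16 − 0.0818 = -0.2418; denominator = 1 − 0.0818 = 0.9182
φ_{22} = -0.2418 / 0.9182 = -0.263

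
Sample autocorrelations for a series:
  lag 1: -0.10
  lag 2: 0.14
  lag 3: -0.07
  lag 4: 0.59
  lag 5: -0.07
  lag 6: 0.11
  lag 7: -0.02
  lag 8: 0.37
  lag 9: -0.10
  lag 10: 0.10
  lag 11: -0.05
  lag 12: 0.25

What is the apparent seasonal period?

4

The largest autocorrelation is r_4 = 0.59, with weaker echoes at lags 8 (0.37) and 12 (0.25); the remaining lags stay at or below 0.14.
The dominant spike at lag 4 indicates a seasonal period of 4.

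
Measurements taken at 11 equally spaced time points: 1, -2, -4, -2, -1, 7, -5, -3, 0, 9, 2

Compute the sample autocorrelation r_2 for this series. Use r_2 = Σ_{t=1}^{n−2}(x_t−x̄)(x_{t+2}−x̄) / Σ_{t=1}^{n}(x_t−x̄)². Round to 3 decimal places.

Mean x̄ = (1 − 2 − 4 − 2 − 1 + 7 − 5 − 3 + 0 + 9 + 2)/11 = 0.1818
Numerator Σ_{t=1}^{9}(x_t−x̄)(x_{t+2}−x̄) = -51.6116
Denominator Σ(x_t−x̄)² = 193.6364
r_2 = -51.6116 / 193.6364 = -0.267

-0.267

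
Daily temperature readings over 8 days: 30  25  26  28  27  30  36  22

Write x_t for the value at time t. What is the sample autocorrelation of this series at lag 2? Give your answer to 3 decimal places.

Mean x̄ = (30 + 25 + 26 + 28 + 27 + 30 + 36 + 22)/8 = 28.0000
Deviations from mean: 2.0000, -3.0000, -2.0000, 0.0000, -1.0000, 2.0000, 8.0000, -6.0000
Σ(x_t−x̄)(x_{t+2}−x̄) = (-4.0000) + (0.0000) + (2.0000) + (0.0000) + (-8.0000) + (-12.0000) = -22.0000
Denominator Σ(x_t−x̄)² = 122.0000
r_2 = -22.0000 / 122.0000 = -0.180

-0.180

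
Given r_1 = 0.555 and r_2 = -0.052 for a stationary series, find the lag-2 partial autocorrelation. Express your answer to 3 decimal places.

φ_{22} = (r_2 − r_1²) / (1 − r_1²)
r_1² = (0.555)² = 0.308025
Numerator = -0.052 − 0.3080 = -0.3600; denominator = 1 − 0.3080 = 0.6920
φ_{22} = -0.3600 / 0.6920 = -0.520

-0.520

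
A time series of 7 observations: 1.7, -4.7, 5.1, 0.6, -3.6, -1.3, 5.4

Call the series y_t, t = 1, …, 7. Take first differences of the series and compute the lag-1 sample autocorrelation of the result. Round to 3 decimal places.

-0.380

First differences Δy: -6.4, 9.8, -4.5, -4.2, 2.3, 6.7
Mean of differences = 0.6167
Numerator Σ(Δy_t−Δȳ)(Δy_{t+1}−Δȳ) = -84.6469
Denominator Σ(Δy_t−Δȳ)² = 222.7883
r_1(Δy) = -84.6469 / 222.7883 = -0.380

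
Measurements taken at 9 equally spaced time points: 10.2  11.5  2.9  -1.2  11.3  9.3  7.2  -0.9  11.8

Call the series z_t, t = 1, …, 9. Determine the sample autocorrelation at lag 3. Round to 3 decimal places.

Mean z̄ = (10.2 + 11.5 + 2.9 − 1.2 + 11.3 + 9.3 + 7.2 − 0.9 + 11.8)/9 = 6.9000
Numerator Σ_{t=1}^{6}(z_t−z̄)(z_{t+3}−z̄) = -41.0800
Denominator Σ(z_t−z̄)² = 223.7200
r_3 = -41.0800 / 223.7200 = -0.184

-0.184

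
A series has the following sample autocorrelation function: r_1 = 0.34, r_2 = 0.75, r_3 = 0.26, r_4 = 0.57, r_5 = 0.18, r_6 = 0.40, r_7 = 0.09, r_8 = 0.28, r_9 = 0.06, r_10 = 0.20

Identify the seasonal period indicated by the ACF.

The largest autocorrelation is r_2 = 0.75, with weaker echoes at lags 4 (0.57) and 6 (0.40); the remaining lags stay at or below 0.34.
The dominant spike at lag 2 indicates a seasonal period of 2.

2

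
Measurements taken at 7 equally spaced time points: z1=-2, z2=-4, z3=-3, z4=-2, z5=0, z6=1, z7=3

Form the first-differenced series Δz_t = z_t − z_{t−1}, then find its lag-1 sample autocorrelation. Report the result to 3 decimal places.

0.013

First differences Δz: -2, 1, 1, 2, 1, 2
Mean of differences = 0.8333
Numerator Σ(Δz_t−Δz̄)(Δz_{t+1}−Δz̄) = 0.1389
Denominator Σ(Δz_t−Δz̄)² = 10.8333
r_1(Δz) = 0.1389 / 10.8333 = 0.013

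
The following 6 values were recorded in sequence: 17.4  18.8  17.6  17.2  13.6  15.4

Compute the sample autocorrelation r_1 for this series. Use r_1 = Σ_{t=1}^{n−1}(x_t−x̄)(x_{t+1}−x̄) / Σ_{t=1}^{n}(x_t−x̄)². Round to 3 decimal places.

0.365

Mean x̄ = (17.4 + 18.8 + 17.6 + 17.2 + 13.6 + 15.4)/6 = 16.6667
Σ(x_t−x̄)(x_{t+1}−x̄) = (1.5644) + (1.9911) + (0.4978) + (-1.6356) + (3.8844) = 6.3022
Denominator Σ(x_t−x̄)² = 17.2533
r_1 = 6.3022 / 17.2533 = 0.365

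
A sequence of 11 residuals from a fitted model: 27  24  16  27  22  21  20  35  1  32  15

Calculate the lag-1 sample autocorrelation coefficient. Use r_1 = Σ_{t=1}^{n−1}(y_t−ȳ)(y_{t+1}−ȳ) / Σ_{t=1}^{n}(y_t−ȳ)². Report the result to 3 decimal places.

-0.713

Mean ȳ = (27 + 24 + 16 + 27 + 22 + 21 + 20 + 35 + 1 + 32 + 15)/11 = 21.8182
Numerator Σ_{t=1}^{10}(y_t−ȳ)(y_{t+1}−ȳ) = -609.0331
Denominator Σ(y_t−ȳ)² = 853.6364
r_1 = -609.0331 / 853.6364 = -0.713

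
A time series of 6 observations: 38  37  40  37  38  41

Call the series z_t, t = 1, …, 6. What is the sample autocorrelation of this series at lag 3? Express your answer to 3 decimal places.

Mean z̄ = (38 + 37 + 40 + 37 + 38 + 41)/6 = 38.5000
Deviations from mean: -0.5000, -1.5000, 1.5000, -1.5000, -0.5000, 2.5000
Numerator Σ_{t=1}^{3}(z_t−z̄)(z_{t+3}−z̄) = 5.2500
Denominator Σ(z_t−z̄)² = 13.5000
r_3 = 5.2500 / 13.5000 = 0.389

0.389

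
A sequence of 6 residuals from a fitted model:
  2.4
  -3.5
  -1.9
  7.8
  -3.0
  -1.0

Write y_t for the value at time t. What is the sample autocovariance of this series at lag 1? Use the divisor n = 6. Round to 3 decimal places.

-6.151

Mean ȳ = (2.4 − 3.5 − 1.9 + 7.8 − 3.0 − 1.0)/6 = 0.1333
Deviations: 2.2667, -3.6333, -2.0333, 7.6667, -3.1333, -1.1333
Σ_{t=1}^{5}(y_t−ȳ)(y_{t+1}−ȳ) = -36.9078
γ_1 = -36.9078 / 6 = -6.151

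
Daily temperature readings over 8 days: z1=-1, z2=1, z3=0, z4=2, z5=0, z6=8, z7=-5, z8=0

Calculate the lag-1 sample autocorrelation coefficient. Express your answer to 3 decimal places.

-0.491

Mean z̄ = (-1 + 1 + 0 + 2 + 0 + 8 − 5 + 0)/8 = 0.6250
Deviations from mean: -1.6250, 0.3750, -0.6250, 1.3750, -0.6250, 7.3750, -5.6250, -0.6250
Numerator Σ_{t=1}^{7}(z_t−z̄)(z_{t+1}−z̄) = -45.1406
Denominator Σ(z_t−z̄)² = 91.8750
r_1 = -45.1406 / 91.8750 = -0.491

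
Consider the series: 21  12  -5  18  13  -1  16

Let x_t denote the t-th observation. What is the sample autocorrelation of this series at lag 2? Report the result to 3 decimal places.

-0.454

Mean x̄ = (21 + 12 − 5 + 18 + 13 − 1 + 16)/7 = 10.5714
Deviations from mean: 10.4286, 1.4286, -15.5714, 7.4286, 2.4286, -11.5714, 5.4286
Numerator Σ_{t=1}^{5}(x_t−x̄)(x_{t+2}−x̄) = -262.3673
Denominator Σ(x_t−x̄)² = 577.7143
r_2 = -262.3673 / 577.7143 = -0.454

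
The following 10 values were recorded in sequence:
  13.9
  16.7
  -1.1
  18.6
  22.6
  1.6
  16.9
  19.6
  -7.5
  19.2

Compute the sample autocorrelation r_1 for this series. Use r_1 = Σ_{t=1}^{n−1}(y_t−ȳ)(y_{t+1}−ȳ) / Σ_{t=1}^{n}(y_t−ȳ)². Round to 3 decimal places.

Mean ȳ = (13.9 + 16.7 − 1.1 + 18.6 + 22.6 + 1.6 + 16.9 + 19.6 − 7.5 + 19.2)/10 = 12.0500
Numerator Σ_{t=1}^{9}(y_t−ȳ)(y_{t+1}−ȳ) = -481.2725
Denominator Σ(y_t−ȳ)² = 975.2250
r_1 = -481.2725 / 975.2250 = -0.493

-0.493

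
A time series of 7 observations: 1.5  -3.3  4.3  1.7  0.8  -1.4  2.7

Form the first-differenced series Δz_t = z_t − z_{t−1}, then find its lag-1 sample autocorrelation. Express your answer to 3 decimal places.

First differences Δz: -4.8, 7.6, -2.6, -0.9, -2.2, 4.1
Mean of differences = 0.2000
Numerator Σ(Δz_t−Δz̄)(Δz_{t+1}−Δz̄) = -61.3600
Denominator Σ(Δz_t−Δz̄)² = 109.7800
r_1(Δz) = -61.3600 / 109.7800 = -0.559

-0.559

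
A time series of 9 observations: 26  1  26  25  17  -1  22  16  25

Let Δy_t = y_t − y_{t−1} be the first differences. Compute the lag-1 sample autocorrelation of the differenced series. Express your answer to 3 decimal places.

-0.482

First differences Δy: -25, 25, -1, -8, -18, 23, -6, 9
Mean of differences = -0.1250
Numerator Σ(Δy_t−Δȳ)(Δy_{t+1}−Δȳ) = -1102.1406
Denominator Σ(Δy_t−Δȳ)² = 2284.8750
r_1(Δy) = -1102.1406 / 2284.8750 = -0.482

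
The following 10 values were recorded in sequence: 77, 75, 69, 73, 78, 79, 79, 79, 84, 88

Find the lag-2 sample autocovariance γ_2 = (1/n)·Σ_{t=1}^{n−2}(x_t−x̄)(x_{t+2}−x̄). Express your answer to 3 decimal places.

Mean x̄ = (77 + 75 + 69 + 73 + 78 + 79 + 79 + 79 + 84 + 88)/10 = 78.1000
Σ_{t=1}^{8}(x_t−x̄)(x_{t+2}−x̄) = 37.0800
γ_2 = 37.0800 / 10 = 3.708

3.708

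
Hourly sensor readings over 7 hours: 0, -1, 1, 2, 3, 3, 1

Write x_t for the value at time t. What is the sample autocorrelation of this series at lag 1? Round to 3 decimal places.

0.526

Mean x̄ = (0 − 1 + 1 + 2 + 3 + 3 + 1)/7 = 1.2857
Deviations from mean: -1.2857, -2.2857, -0.2857, 0.7143, 1.7143, 1.7143, -0.2857
Σ(x_t−x̄)(x_{t+1}−x̄) = (2.9388) + (0.6531) + (-0.2041) + (1.2245) + (2.9388) + (-0.4898) = 7.0612
Denominator Σ(x_t−x̄)² = 13.4286
r_1 = 7.0612 / 13.4286 = 0.526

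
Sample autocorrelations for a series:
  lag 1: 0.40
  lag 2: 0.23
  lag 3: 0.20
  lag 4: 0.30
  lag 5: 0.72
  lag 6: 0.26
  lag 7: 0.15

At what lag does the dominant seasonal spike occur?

The largest autocorrelation is r_5 = 0.72; the remaining lags stay at or below 0.40. The elevated value at lag 1 (0.40), dropping to 0.23 at lag 2, reflects decaying short-term dependence rather than seasonality.
The dominant spike at lag 5 indicates a seasonal period of 5.

5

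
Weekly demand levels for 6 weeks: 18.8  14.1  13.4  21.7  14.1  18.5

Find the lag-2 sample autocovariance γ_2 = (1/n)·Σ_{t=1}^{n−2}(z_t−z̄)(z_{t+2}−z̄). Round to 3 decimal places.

-0.412

Mean z̄ = (18.8 + 14.1 + 13.4 + 21.7 + 14.1 + 18.5)/6 = 16.7667
Σ_{t=1}^{4}(z_t−z̄)(z_{t+2}−z̄) = -2.4722
γ_2 = -2.4722 / 6 = -0.412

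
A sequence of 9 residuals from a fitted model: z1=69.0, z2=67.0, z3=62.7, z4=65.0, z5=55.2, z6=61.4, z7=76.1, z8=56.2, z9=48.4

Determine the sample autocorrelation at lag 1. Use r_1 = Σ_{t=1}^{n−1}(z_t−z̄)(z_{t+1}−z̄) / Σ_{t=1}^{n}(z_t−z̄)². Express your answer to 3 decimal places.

Mean z̄ = (69.0 + 67.0 + 62.7 + 65.0 + 55.2 + 61.4 + 76.1 + 56.2 + 48.4)/9 = 62.3333
Numerator Σ_{t=1}^{8}(z_t−z̄)(z_{t+1}−z̄) = 9.6089
Denominator Σ(z_t−z̄)² = 546.5000
r_1 = 9.6089 / 546.5000 = 0.018

0.018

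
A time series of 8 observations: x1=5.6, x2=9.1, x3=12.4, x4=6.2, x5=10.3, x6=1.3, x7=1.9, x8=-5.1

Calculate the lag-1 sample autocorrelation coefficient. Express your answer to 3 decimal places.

0.304

Mean x̄ = (5.6 + 9.1 + 12.4 + 6.2 + 10.3 + 1.3 + 1.9 − 5.1)/8 = 5.2125
Numerator Σ_{t=1}^{7}(x_t−x̄)(x_{t+1}−x̄) = 68.7848
Denominator Σ(x_t−x̄)² = 226.4088
r_1 = 68.7848 / 226.4088 = 0.304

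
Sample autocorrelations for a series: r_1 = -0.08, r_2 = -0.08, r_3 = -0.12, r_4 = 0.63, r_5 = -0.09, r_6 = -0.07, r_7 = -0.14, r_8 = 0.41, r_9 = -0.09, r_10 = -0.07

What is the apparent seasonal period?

The largest autocorrelation is r_4 = 0.63, with a weaker echo at lag 8 (0.41); the remaining lags stay at or below -0.07.
The dominant spike at lag 4 indicates a seasonal period of 4.

4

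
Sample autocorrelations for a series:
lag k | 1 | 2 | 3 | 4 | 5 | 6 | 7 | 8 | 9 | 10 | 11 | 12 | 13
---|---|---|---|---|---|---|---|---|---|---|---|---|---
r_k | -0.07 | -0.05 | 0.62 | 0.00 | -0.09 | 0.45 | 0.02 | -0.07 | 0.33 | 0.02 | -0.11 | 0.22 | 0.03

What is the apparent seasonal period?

3

The largest autocorrelation is r_3 = 0.62, with weaker echoes at lags 6 (0.45), 9 (0.33) and 12 (0.22); the remaining lags stay at or below 0.03.
The dominant spike at lag 3 indicates a seasonal period of 3.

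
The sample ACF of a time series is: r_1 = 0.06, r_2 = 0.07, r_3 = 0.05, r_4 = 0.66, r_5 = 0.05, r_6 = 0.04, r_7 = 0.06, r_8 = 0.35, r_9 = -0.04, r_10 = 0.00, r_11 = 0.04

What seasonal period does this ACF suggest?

4

The largest autocorrelation is r_4 = 0.66, with a weaker echo at lag 8 (0.35); the remaining lags stay at or below 0.07.
The dominant spike at lag 4 indicates a seasonal period of 4.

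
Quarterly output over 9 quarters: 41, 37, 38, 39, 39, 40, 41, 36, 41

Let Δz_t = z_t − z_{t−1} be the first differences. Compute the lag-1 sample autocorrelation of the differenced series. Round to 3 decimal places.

-0.457

First differences Δz: -4, 1, 1, 0, 1, 1, -5, 5
Mean of differences = 0.0000
Numerator Σ(Δz_t−Δz̄)(Δz_{t+1}−Δz̄) = -32.0000
Denominator Σ(Δz_t−Δz̄)² = 70.0000
r_1(Δz) = -32.0000 / 70.0000 = -0.457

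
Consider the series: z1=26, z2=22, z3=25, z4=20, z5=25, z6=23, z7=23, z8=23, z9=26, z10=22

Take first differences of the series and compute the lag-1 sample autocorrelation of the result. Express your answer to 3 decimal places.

First differences Δz: -4, 3, -5, 5, -2, 0, 0, 3, -4
Mean of differences = -0.4444
Numerator Σ(Δz_t−Δz̄)(Δz_{t+1}−Δz̄) = -72.4198
Denominator Σ(Δz_t−Δz̄)² = 102.2222
r_1(Δz) = -72.4198 / 102.2222 = -0.708

-0.708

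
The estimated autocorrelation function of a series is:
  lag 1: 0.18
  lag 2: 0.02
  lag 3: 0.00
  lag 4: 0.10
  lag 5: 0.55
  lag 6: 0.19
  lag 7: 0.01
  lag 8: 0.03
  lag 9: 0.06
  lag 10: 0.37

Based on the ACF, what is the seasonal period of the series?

5

The largest autocorrelation is r_5 = 0.55, with a weaker echo at lag 10 (0.37); the remaining lags stay at or below 0.19.
The dominant spike at lag 5 indicates a seasonal period of 5.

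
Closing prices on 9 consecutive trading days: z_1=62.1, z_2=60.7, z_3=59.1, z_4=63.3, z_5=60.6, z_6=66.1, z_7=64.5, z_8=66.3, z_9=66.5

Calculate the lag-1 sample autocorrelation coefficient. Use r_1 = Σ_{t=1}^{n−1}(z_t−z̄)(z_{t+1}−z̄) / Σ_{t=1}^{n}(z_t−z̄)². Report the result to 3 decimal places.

Mean z̄ = (62.1 + 60.7 + 59.1 + 63.3 + 60.6 + 66.1 + 64.5 + 66.3 + 66.5)/9 = 63.2444
Numerator Σ_{t=1}^{8}(z_t−z̄)(z_{t+1}−z̄) = 22.8980
Denominator Σ(z_t−z̄)² = 61.6222
r_1 = 22.8980 / 61.6222 = 0.372

0.372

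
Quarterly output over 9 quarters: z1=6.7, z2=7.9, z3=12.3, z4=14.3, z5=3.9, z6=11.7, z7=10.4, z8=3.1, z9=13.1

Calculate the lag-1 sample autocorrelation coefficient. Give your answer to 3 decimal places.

Mean z̄ = (6.7 + 7.9 + 12.3 + 14.3 + 3.9 + 11.7 + 10.4 + 3.1 + 13.1)/9 = 9.2667
Numerator Σ_{t=1}^{8}(z_t−z̄)(z_{t+1}−z̄) = -53.3111
Denominator Σ(z_t−z̄)² = 131.7200
r_1 = -53.3111 / 131.7200 = -0.405

-0.405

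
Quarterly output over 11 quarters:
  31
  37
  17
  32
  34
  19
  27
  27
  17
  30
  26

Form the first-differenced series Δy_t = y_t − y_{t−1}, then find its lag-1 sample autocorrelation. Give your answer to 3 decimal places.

First differences Δy: 6, -20, 15, 2, -15, 8, 0, -10, 13, -4
Mean of differences = -0.5000
Numerator Σ(Δy_t−Δȳ)(Δy_{t+1}−Δȳ) = -725.7500
Denominator Σ(Δy_t−Δȳ)² = 1236.5000
r_1(Δy) = -725.7500 / 1236.5000 = -0.587

-0.587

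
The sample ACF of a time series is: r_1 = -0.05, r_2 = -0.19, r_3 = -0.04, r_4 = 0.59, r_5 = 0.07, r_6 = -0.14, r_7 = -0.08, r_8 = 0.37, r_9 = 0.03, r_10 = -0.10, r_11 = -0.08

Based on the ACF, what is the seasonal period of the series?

4

The largest autocorrelation is r_4 = 0.59, with a weaker echo at lag 8 (0.37); the remaining lags stay at or below 0.07.
The dominant spike at lag 4 indicates a seasonal period of 4.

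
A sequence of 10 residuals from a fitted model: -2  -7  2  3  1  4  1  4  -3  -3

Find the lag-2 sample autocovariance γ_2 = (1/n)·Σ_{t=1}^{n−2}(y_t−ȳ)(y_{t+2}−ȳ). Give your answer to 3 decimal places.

Mean ȳ = (-2 − 7 + 2 + 3 + 1 + 4 + 1 + 4 − 3 − 3)/10 = 0.0000
Σ_{t=1}^{8}(y_t−ȳ)(y_{t+2}−ȳ) = -9.0000
γ_2 = -9.0000 / 10 = -0.900

-0.900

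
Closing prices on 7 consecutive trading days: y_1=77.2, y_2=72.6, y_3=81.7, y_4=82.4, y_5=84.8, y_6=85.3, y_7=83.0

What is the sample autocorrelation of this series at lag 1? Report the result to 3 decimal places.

Mean ȳ = (77.2 + 72.6 + 81.7 + 82.4 + 84.8 + 85.3 + 83.0)/7 = 81.0000
Deviations from mean: -3.8000, -8.4000, 0.7000, 1.4000, 3.8000, 4.3000, 2.0000
Σ(y_t−ȳ)(y_{t+1}−ȳ) = (31.9200) + (-5.8800) + (0.9800) + (5.3200) + (16.3400) + (8.6000) = 57.2800
Denominator Σ(y_t−ȳ)² = 124.3800
r_1 = 57.2800 / 124.3800 = 0.461

0.461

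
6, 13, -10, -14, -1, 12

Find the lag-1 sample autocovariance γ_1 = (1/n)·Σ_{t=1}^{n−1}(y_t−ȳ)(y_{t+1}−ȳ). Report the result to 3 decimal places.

Mean ȳ = (6 + 13 − 10 − 14 − 1 + 12)/6 = 1.0000
Σ_{t=1}^{5}(y_t−ȳ)(y_{t+1}−ȳ) = 101.0000
γ_1 = 101.0000 / 6 = 16.833

16.833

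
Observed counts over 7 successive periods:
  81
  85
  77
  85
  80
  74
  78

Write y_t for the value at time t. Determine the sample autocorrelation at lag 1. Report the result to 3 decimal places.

Mean ȳ = (81 + 85 + 77 + 85 + 80 + 74 + 78)/7 = 80.0000
Deviations from mean: 1.0000, 5.0000, -3.0000, 5.0000, 0.0000, -6.0000, -2.0000
Σ(y_t−ȳ)(y_{t+1}−ȳ) = (5.0000) + (-15.0000) + (-15.0000) + (0.0000) + (0.0000) + (12.0000) = -13.0000
Denominator Σ(y_t−ȳ)² = 100.0000
r_1 = -13.0000 / 100.0000 = -0.130

-0.130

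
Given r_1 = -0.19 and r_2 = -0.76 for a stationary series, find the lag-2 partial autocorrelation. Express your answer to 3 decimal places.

φ_{22} = (r_2 − r_1²) / (1 − r_1²)
r_1² = (-0.19)² = 0.0361
Numerator = -0.76 − 0.0361 = -0.7961; denominator = 1 − 0.0361 = 0.9639
φ_{22} = -0.7961 / 0.9639 = -0.826

-0.826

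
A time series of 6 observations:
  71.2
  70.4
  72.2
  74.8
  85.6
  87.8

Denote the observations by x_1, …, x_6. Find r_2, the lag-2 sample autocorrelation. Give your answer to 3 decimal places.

Mean x̄ = (71.2 + 70.4 + 72.2 + 74.8 + 85.6 + 87.8)/6 = 77.0000
Deviations from mean: -5.8000, -6.6000, -4.8000, -2.2000, 8.6000, 10.8000
Σ(x_t−x̄)(x_{t+2}−x̄) = (27.8400) + (14.5200) + (-41.2800) + (-23.7600) = -22.6800
Denominator Σ(x_t−x̄)² = 295.6800
r_2 = -22.6800 / 295.6800 = -0.077

-0.077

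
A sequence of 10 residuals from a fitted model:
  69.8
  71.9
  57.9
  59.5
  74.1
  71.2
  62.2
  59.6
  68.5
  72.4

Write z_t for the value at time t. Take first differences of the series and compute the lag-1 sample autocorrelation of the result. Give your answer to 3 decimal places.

First differences Δz: 2.1, -14.0, 1.6, 14.6, -2.9, -9.0, -2.6, 8.9, 3.9
Mean of differences = 0.2889
Numerator Σ(Δz_t−Δz̄)(Δz_{t+1}−Δz̄) = -8.8112
Denominator Σ(Δz_t−Δz̄)² = 605.9689
r_1(Δz) = -8.8112 / 605.9689 = -0.015

-0.015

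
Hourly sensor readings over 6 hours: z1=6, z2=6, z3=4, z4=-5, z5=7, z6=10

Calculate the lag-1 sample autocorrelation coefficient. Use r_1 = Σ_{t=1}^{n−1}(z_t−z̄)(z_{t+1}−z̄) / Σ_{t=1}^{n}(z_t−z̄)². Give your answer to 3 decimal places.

-0.021

Mean z̄ = (6 + 6 + 4 − 5 + 7 + 10)/6 = 4.6667
Deviations from mean: 1.3333, 1.3333, -0.6667, -9.6667, 2.3333, 5.3333
Σ(z_t−z̄)(z_{t+1}−z̄) = (1.7778) + (-0.8889) + (6.4444) + (-22.5556) + (12.4444) = -2.7778
Denominator Σ(z_t−z̄)² = 131.3333
r_1 = -2.7778 / 131.3333 = -0.021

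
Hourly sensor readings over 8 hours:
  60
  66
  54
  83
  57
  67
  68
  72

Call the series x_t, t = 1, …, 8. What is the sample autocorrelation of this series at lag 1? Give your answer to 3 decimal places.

-0.596

Mean x̄ = (60 + 66 + 54 + 83 + 57 + 67 + 68 + 72)/8 = 65.8750
Deviations from mean: -5.8750, 0.1250, -11.8750, 17.1250, -8.8750, 1.1250, 2.1250, 6.1250
Σ(x_t−x̄)(x_{t+1}−x̄) = (-0.7344) + (-1.4844) + (-203.3594) + (-151.9844) + (-9.9844) + (2.3906) + (13.0156) = -352.1406
Denominator Σ(x_t−x̄)² = 590.8750
r_1 = -352.1406 / 590.8750 = -0.596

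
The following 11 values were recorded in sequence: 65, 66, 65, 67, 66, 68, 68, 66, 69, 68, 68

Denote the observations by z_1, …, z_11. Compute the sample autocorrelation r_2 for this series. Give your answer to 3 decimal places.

0.369

Mean z̄ = (65 + 66 + 65 + 67 + 66 + 68 + 68 + 66 + 69 + 68 + 68)/11 = 66.9091
Numerator Σ_{t=1}^{9}(z_t−z̄)(z_{t+2}−z̄) = 6.9835
Denominator Σ(z_t−z̄)² = 18.9091
r_2 = 6.9835 / 18.9091 = 0.369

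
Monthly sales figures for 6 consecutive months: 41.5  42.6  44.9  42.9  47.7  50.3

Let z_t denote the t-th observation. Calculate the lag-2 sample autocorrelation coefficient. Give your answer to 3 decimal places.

-0.105

Mean z̄ = (41.5 + 42.6 + 44.9 + 42.9 + 47.7 + 50.3)/6 = 44.9833
Deviations from mean: -3.4833, -2.3833, -0.0833, -2.0833, 2.7167, 5.3167
Numerator Σ_{t=1}^{4}(z_t−z̄)(z_{t+2}−z̄) = -6.0472
Denominator Σ(z_t−z̄)² = 57.8083
r_2 = -6.0472 / 57.8083 = -0.105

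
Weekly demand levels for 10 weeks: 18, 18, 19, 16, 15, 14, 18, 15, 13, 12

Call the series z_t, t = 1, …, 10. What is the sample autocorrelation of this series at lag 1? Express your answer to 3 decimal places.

0.406

Mean z̄ = (18 + 18 + 19 + 16 + 15 + 14 + 18 + 15 + 13 + 12)/10 = 15.8000
Numerator Σ_{t=1}^{9}(z_t−z̄)(z_{t+1}−z̄) = 20.9600
Denominator Σ(z_t−z̄)² = 51.6000
r_1 = 20.9600 / 51.6000 = 0.406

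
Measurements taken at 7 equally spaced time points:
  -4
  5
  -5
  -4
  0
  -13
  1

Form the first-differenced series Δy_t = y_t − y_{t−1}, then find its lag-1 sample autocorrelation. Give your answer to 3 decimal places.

-0.565

First differences Δy: 9, -10, 1, 4, -13, 14
Mean of differences = 0.8333
Numerator Σ(Δy_t−Δȳ)(Δy_{t+1}−Δȳ) = -315.6944
Denominator Σ(Δy_t−Δȳ)² = 558.8333
r_1(Δy) = -315.6944 / 558.8333 = -0.565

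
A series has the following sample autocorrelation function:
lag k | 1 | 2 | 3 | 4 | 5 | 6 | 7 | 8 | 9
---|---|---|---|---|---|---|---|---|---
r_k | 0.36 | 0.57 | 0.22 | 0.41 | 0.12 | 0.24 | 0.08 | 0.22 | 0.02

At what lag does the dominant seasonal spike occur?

The largest autocorrelation is r_2 = 0.57, with a weaker echo at lag 4 (0.41); the remaining lags stay at or below 0.36.
The dominant spike at lag 2 indicates a seasonal period of 2.

2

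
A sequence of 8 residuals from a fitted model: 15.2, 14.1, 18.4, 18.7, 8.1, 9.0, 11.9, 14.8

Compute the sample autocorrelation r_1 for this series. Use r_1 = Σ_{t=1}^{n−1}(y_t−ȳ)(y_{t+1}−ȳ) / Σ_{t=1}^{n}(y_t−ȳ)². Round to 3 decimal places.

0.288

Mean ȳ = (15.2 + 14.1 + 18.4 + 18.7 + 8.1 + 9.0 + 11.9 + 14.8)/8 = 13.7750
Deviations from mean: 1.4250, 0.3250, 4.6250, 4.9250, -5.6750, -4.7750, -1.8750, 1.0250
Σ(y_t−ȳ)(y_{t+1}−ȳ) = (0.4631) + (1.5031) + (22.7781) + (-27.9494) + (27.0981) + (8.9531) + (-1.9219) = 30.9244
Denominator Σ(y_t−ȳ)² = 107.3550
r_1 = 30.9244 / 107.3550 = 0.288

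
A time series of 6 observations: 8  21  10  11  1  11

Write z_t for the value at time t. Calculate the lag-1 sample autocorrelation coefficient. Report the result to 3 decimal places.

Mean z̄ = (8 + 21 + 10 + 11 + 1 + 11)/6 = 10.3333
Deviations from mean: -2.3333, 10.6667, -0.3333, 0.6667, -9.3333, 0.6667
Numerator Σ_{t=1}^{5}(z_t−z̄)(z_{t+1}−z̄) = -41.1111
Denominator Σ(z_t−z̄)² = 207.3333
r_1 = -41.1111 / 207.3333 = -0.198

-0.198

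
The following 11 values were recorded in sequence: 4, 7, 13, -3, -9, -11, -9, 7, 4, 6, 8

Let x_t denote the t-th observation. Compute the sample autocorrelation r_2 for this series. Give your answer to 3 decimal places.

Mean x̄ = (4 + 7 + 13 − 3 − 9 − 11 − 9 + 7 + 4 + 6 + 8)/11 = 1.5455
Numerator Σ_{t=1}^{9}(x_t−x̄)(x_{t+2}−x̄) = -3.4132
Denominator Σ(x_t−x̄)² = 664.7273
r_2 = -3.4132 / 664.7273 = -0.005

-0.005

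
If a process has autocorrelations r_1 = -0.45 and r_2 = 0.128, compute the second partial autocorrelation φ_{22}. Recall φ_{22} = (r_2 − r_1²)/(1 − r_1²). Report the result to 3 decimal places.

-0.093

φ_{22} = (r_2 − r_1²) / (1 − r_1²)
r_1² = (-0.45)² = 0.2025
Numerator = 0.128 − 0.2025 = -0.0745; denominator = 1 − 0.2025 = 0.7975
φ_{22} = -0.0745 / 0.7975 = -0.093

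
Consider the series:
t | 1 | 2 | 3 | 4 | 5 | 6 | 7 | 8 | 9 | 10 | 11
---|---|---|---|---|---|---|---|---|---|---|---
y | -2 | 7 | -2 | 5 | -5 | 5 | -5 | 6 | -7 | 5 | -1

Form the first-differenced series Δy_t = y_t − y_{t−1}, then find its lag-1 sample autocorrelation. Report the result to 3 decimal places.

-0.912

First differences Δy: 9, -9, 7, -10, 10, -10, 11, -13, 12, -6
Mean of differences = 0.1000
Numerator Σ(Δy_t−Δȳ)(Δy_{t+1}−Δȳ) = -894.8100
Denominator Σ(Δy_t−Δȳ)² = 980.9000
r_1(Δy) = -894.8100 / 980.9000 = -0.912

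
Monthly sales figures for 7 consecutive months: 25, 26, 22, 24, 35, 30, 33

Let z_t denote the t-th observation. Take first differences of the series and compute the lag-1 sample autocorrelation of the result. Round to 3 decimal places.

First differences Δz: 1, -4, 2, 11, -5, 3
Mean of differences = 1.3333
Numerator Σ(Δz_t−Δz̄)(Δz_{t+1}−Δz̄) = -67.1111
Denominator Σ(Δz_t−Δz̄)² = 165.3333
r_1(Δz) = -67.1111 / 165.3333 = -0.406

-0.406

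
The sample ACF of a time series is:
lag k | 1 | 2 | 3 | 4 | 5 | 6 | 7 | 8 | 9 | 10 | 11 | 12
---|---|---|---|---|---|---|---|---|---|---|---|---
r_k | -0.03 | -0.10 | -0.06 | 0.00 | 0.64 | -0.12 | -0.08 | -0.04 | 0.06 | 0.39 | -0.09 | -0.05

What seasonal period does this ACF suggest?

5

The largest autocorrelation is r_5 = 0.64, with a weaker echo at lag 10 (0.39); the remaining lags stay at or below 0.06.
The dominant spike at lag 5 indicates a seasonal period of 5.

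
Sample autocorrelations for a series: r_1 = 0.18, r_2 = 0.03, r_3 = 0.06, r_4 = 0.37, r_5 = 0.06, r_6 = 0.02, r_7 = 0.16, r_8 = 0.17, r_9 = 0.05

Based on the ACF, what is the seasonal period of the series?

The largest autocorrelation is r_4 = 0.37; the remaining lags stay at or below 0.18.
The dominant spike at lag 4 indicates a seasonal period of 4.

4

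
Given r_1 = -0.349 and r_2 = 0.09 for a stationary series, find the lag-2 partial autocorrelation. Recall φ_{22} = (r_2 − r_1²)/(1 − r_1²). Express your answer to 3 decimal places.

φ_{22} = (r_2 − r_1²) / (1 − r_1²)
r_1² = (-0.349)² = 0.121801
Numerator = 0.09 − 0.1218 = -0.0318; denominator = 1 − 0.1218 = 0.8782
φ_{22} = -0.0318 / 0.8782 = -0.036

-0.036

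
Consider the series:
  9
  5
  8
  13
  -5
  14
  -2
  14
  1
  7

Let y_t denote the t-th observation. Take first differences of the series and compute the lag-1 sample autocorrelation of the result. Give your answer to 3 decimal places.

-0.879

First differences Δy: -4, 3, 5, -18, 19, -16, 16, -13, 6
Mean of differences = -0.2222
Numerator Σ(Δy_t−Δȳ)(Δy_{t+1}−Δȳ) = -1275.9383
Denominator Σ(Δy_t−Δȳ)² = 1451.5556
r_1(Δy) = -1275.9383 / 1451.5556 = -0.879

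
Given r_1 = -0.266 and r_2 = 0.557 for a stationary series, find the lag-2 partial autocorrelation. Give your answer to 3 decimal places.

φ_{22} = (r_2 − r_1²) / (1 − r_1²)
r_1² = (-0.266)² = 0.070756
Numerator = 0.557 − 0.0708 = 0.4862; denominator = 1 − 0.0708 = 0.9292
φ_{22} = 0.4862 / 0.9292 = 0.523

0.523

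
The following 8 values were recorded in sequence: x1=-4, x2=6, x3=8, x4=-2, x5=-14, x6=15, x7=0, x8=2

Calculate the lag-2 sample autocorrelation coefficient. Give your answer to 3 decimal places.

-0.320

Mean x̄ = (-4 + 6 + 8 − 2 − 14 + 15 + 0 + 2)/8 = 1.3750
Deviations from mean: -5.3750, 4.6250, 6.6250, -3.3750, -15.3750, 13.6250, -1.3750, 0.6250
Numerator Σ_{t=1}^{6}(x_t−x̄)(x_{t+2}−x̄) = -169.4063
Denominator Σ(x_t−x̄)² = 529.8750
r_2 = -169.4063 / 529.8750 = -0.320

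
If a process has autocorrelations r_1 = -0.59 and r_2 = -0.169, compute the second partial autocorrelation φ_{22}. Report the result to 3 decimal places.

φ_{22} = (r_2 − r_1²) / (1 − r_1²)
r_1² = (-0.59)² = 0.3481
Numerator = -0.169 − 0.3481 = -0.5171; denominator = 1 − 0.3481 = 0.6519
φ_{22} = -0.5171 / 0.6519 = -0.793

-0.793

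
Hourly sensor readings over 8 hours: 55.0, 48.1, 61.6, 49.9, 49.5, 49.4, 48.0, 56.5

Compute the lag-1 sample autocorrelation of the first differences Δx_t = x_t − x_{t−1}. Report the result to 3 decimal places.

-0.586

First differences Δx: -6.9, 13.5, -11.7, -0.4, -0.1, -1.4, 8.5
Mean of differences = 0.2143
Numerator Σ(Δx_t−Δx̄)(Δx_{t+1}−Δx̄) = -258.1645
Denominator Σ(Δx_t−Δx̄)² = 440.8086
r_1(Δx) = -258.1645 / 440.8086 = -0.586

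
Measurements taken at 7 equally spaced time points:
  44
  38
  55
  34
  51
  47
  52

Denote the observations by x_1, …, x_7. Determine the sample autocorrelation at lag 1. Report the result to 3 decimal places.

-0.602

Mean x̄ = (44 + 38 + 55 + 34 + 51 + 47 + 52)/7 = 45.8571
Numerator Σ_{t=1}^{6}(x_t−x̄)(x_{t+1}−x̄) = -213.7347
Denominator Σ(x_t−x̄)² = 354.8571
r_1 = -213.7347 / 354.8571 = -0.602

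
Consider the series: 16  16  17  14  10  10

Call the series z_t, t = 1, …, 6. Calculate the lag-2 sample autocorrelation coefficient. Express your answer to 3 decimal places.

Mean z̄ = (16 + 16 + 17 + 14 + 10 + 10)/6 = 13.8333
Σ(z_t−z̄)(z_{t+2}−z̄) = (6.8611) + (0.3611) + (-12.1389) + (-0.6389) = -5.5556
Denominator Σ(z_t−z̄)² = 48.8333
r_2 = -5.5556 / 48.8333 = -0.114

-0.114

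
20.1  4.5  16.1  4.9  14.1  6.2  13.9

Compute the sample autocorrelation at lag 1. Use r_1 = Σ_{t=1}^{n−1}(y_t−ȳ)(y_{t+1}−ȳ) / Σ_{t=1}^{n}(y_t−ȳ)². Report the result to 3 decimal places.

-0.734

Mean ȳ = (20.1 + 4.5 + 16.1 + 4.9 + 14.1 + 6.2 + 13.9)/7 = 11.4000
Deviations from mean: 8.7000, -6.9000, 4.7000, -6.5000, 2.7000, -5.2000, 2.5000
Σ(y_t−ȳ)(y_{t+1}−ȳ) = (-60.0300) + (-32.4300) + (-30.5500) + (-17.5500) + (-14.0400) + (-13.0000) = -167.6000
Denominator Σ(y_t−ȳ)² = 228.2200
r_1 = -167.6000 / 228.2200 = -0.734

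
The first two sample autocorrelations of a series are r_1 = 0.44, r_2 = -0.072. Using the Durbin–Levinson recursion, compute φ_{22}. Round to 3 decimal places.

φ_{22} = (r_2 − r_1²) / (1 − r_1²)
r_1² = (0.44)² = 0.1936
Numerator = -0.072 − 0.1936 = -0.2656; denominator = 1 − 0.1936 = 0.8064
φ_{22} = -0.2656 / 0.8064 = -0.329

-0.329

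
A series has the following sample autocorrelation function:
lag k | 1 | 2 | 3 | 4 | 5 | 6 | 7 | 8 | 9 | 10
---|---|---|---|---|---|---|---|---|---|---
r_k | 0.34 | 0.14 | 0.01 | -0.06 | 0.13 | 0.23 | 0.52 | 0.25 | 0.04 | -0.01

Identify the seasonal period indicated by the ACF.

7

The largest autocorrelation is r_7 = 0.52; the remaining lags stay at or below 0.34. The elevated value at lag 1 (0.34), dropping to 0.14 at lag 2, reflects decaying short-term dependence rather than seasonality.
The dominant spike at lag 7 indicates a seasonal period of 7.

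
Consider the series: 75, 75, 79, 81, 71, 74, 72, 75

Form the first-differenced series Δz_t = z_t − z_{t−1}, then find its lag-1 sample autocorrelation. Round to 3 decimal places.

-0.380

First differences Δz: 0, 4, 2, -10, 3, -2, 3
Mean of differences = 0.0000
Numerator Σ(Δz_t−Δz̄)(Δz_{t+1}−Δz̄) = -54.0000
Denominator Σ(Δz_t−Δz̄)² = 142.0000
r_1(Δz) = -54.0000 / 142.0000 = -0.380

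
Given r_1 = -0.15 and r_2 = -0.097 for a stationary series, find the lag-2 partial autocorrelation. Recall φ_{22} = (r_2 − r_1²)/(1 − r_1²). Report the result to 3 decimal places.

-0.122

φ_{22} = (r_2 − r_1²) / (1 − r_1²)
r_1² = (-0.15)² = 0.0225
Numerator = -0.097 − 0.0225 = -0.1195; denominator = 1 − 0.0225 = 0.9775
φ_{22} = -0.1195 / 0.9775 = -0.122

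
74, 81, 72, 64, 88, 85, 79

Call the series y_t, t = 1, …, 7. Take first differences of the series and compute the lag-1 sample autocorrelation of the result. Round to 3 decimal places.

-0.297

First differences Δy: 7, -9, -8, 24, -3, -6
Mean of differences = 0.8333
Numerator Σ(Δy_t−Δȳ)(Δy_{t+1}−Δȳ) = -241.0278
Denominator Σ(Δy_t−Δȳ)² = 810.8333
r_1(Δy) = -241.0278 / 810.8333 = -0.297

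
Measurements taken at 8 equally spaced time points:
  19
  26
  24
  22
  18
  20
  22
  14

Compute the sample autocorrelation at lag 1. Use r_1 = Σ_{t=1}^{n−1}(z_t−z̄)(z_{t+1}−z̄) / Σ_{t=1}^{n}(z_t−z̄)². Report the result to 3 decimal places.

Mean z̄ = (19 + 26 + 24 + 22 + 18 + 20 + 22 + 14)/8 = 20.6250
Deviations from mean: -1.6250, 5.3750, 3.3750, 1.3750, -2.6250, -0.6250, 1.3750, -6.6250
Numerator Σ_{t=1}^{7}(z_t−z̄)(z_{t+1}−z̄) = 2.1094
Denominator Σ(z_t−z̄)² = 97.8750
r_1 = 2.1094 / 97.8750 = 0.022

0.022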